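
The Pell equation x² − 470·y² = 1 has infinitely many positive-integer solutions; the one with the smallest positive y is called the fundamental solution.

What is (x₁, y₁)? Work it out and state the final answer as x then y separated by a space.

[21; 1,2,8,2,1,42] for √470; ℓ=6 ⇒ convergent index 5
a_0=21:  p_0=21·1+0=21,  q_0=21·0+1=1
…
a_3=8:  p_3=8·65+22=542,  q_3=8·3+1=25
a_4=2:  p_4=2·542+65=1149,  q_4=2·25+3=53
a_5=1:  p_5=1·1149+542=1691,  q_5=1·53+25=78
→ (1691, 78).  Check: 1691²=2859481, 470·78²=2859480, difference 1.

1691 78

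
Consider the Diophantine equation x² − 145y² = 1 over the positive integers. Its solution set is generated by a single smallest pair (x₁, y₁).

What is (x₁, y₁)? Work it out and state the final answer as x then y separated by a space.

√145 = [12; 24, …], period ℓ=1 (odd) → k=1
step 0: (12, 1)  from 12·(1,0) + (0,1)
step 1: (289, 24)  from 24·(12,1) + (1,0)
fundamental: x₁=289, y₁=24  (since 83521 − 145·576 = 1)

289 24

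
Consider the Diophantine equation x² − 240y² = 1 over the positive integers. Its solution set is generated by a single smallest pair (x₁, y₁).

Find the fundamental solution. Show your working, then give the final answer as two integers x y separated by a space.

31 2

d=240: √d = [15; 2,30] (ℓ=2, even), read p_1/q_1
step 0: (15, 1)  from 15·(1,0) + (0,1)
step 1: (31, 2)  from 2·(15,1) + (1,0)
→ (31, 2).  Check: 31²=961, 240·2²=960, difference 1.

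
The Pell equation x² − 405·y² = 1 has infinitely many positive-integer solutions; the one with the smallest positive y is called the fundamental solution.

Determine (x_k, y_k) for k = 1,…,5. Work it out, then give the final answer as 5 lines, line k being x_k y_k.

161 8
51841 2576
16692641 829464
5374978561 267084832
1730726404001 86000486440

√405 → a₀=20, period (8,40); ℓ=2 even so k=1
a_0=20:  p_0=20·1+0=20,  q_0=20·0+1=1
a_1=8:  p_1=8·20+1=161,  q_1=8·1+0=8
(x₁, y₁) = (161, 8);  161² − 405·8² = 1 ✓
k=2:  x_2 = 161·161+405·8·8 = 51841,  y_2 = 161·8+8·161 = 2576
k=3:  x_3 = 161·51841+405·8·2576 = 16692641,  y_3 = 161·2576+8·51841 = 829464
k=4:  x_4 = 161·16692641+405·8·829464 = 5374978561,  y_4 = 161·829464+8·16692641 = 267084832
k=5:  x_5 = 161·5374978561+405·8·267084832 = 1730726404001,  y_5 = 161·267084832+8·5374978561 = 86000486440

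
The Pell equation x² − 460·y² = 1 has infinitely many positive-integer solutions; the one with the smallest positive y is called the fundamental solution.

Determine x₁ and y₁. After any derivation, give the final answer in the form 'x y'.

2535751 118230

[21; 2,4,3,1,2,10,2,1,3,4,2,42] for √460; ℓ=12 ⇒ convergent index 11
k=0  a_k=21  p_k/q_k = 21/1
k=1  a_k=2  p_k/q_k = 43/2
…
k=3  a_k=3  p_k/q_k = 622/29
k=4  a_k=1  p_k/q_k = 815/38
k=5  a_k=2  p_k/q_k = 2252/105
k=6  a_k=10  p_k/q_k = 23335/1088
…
k=8  a_k=1  p_k/q_k = 72257/3369
k=9  a_k=3  p_k/q_k = 265693/12388
k=10  a_k=4  p_k/q_k = 1135029/52921
k=11  a_k=2  p_k/q_k = 2535751/118230
(x₁, y₁) = (2535751, 118230);  2535751² − 460·118230² = 1 ✓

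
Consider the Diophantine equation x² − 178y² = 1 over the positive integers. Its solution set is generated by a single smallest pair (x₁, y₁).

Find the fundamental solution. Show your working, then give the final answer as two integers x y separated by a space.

√178 → a₀=13, period (2,1,12,1,2,26); ℓ=6 even so k=5
a_0=13:  p_0=13·1+0=13,  q_0=13·0+1=1
…
a_2=1:  p_2=1·27+13=40,  q_2=1·2+1=3
a_3=12:  p_3=12·40+27=507,  q_3=12·3+2=38
a_4=1:  p_4=1·507+40=547,  q_4=1·38+3=41
a_5=2:  p_5=2·547+507=1601,  q_5=2·41+38=120
fundamental: x₁=1601, y₁=120  (since 2563201 − 178·14400 = 1)

1601 120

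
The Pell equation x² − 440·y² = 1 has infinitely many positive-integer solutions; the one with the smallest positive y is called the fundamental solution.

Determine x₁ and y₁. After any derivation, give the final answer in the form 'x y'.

√440 → a₀=20, period (1,40); ℓ=2 even so k=1
i=0: a=20 ⇒ p=20, q=1
i=1: a=1 ⇒ p=21, q=1
(x₁, y₁) = (21, 1);  21² − 440·1² = 1 ✓

21 1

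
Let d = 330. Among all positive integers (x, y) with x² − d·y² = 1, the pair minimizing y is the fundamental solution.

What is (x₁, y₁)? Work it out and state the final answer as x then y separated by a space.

√330 → a₀=18, period (6,36); ℓ=2 even so k=1
i=0: a=18 ⇒ p=18, q=1
i=1: a=6 ⇒ p=109, q=6
(x₁, y₁) = (109, 6);  109² − 330·6² = 1 ✓

109 6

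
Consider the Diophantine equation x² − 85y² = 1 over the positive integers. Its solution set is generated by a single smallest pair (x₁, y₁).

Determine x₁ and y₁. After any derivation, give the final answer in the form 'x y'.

√85 = [9; 4,1,1,4,18, …], period ℓ=5 (odd) → k=9
k=0  a_k=9  p_k/q_k = 9/1
k=1  a_k=4  p_k/q_k = 37/4
k=2  a_k=1  p_k/q_k = 46/5
k=3  a_k=1  p_k/q_k = 83/9
k=4  a_k=4  p_k/q_k = 378/41
…
k=8  a_k=1  p_k/q_k = 62739/6805
k=9  a_k=4  p_k/q_k = 285769/30996
→ (285769, 30996).  Check: 285769²=81663921361, 85·30996²=81663921360, difference 1.

285769 30996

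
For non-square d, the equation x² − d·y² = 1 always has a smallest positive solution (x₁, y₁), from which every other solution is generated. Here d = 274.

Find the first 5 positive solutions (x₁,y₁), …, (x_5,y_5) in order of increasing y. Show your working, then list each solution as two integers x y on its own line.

3959299 239190
31352097142801 1894049455620
248264653730785753699 14998216231173381570
1965907990503261255572251201 118764845051735182903983240
15567235081782895307198186429982499 940451064496965117656884702915950

√274 → a₀=16, period (1,1,4,4,1,1,32); ℓ=7 odd so k=13
a_0=16:  p_0=16·1+0=16,  q_0=16·0+1=1
…
a_8=1:  p_8=1·45802+1407=47209,  q_8=1·2767+85=2852
a_9=1:  p_9=1·47209+45802=93011,  q_9=1·2852+2767=5619
a_10=4:  p_10=4·93011+47209=419253,  q_10=4·5619+2852=25328
a_11=4:  p_11=4·419253+93011=1770023,  q_11=4·25328+5619=106931
a_12=1:  p_12=1·1770023+419253=2189276,  q_12=1·106931+25328=132259
a_13=1:  p_13=1·2189276+1770023=3959299,  q_13=1·132259+106931=239190
→ (3959299, 239190).  Check: 3959299²=15676048571401, 274·239190²=15676048571400, difference 1.
(3959299+239190√274)^2 = 31352097142801 + 1894049455620√274
(3959299+239190√274)^3 = 248264653730785753699 + 14998216231173381570√274
(3959299+239190√274)^4 = 1965907990503261255572251201 + 118764845051735182903983240√274
(3959299+239190√274)^5 = 15567235081782895307198186429982499 + 940451064496965117656884702915950√274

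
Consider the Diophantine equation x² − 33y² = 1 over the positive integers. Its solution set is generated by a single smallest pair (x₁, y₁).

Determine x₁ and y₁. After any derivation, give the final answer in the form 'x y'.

d=33: √d = [5; 1,2,1,10] (ℓ=4, even), read p_3/q_3
step 0: (5, 1)  from 5·(1,0) + (0,1)
…
step 2: (17, 3)  from 2·(6,1) + (5,1)
step 3: (23, 4)  from 1·(17,3) + (6,1)
fundamental: x₁=23, y₁=4  (since 529 − 33·16 = 1)

23 4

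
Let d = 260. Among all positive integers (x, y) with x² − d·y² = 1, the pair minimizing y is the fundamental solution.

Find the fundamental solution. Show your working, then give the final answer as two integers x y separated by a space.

129 8

d=260: √d = [16; 8,32] (ℓ=2, even), read p_1/q_1
step 0: (16, 1)  from 16·(1,0) + (0,1)
step 1: (129, 8)  from 8·(16,1) + (1,0)
→ (129, 8).  Check: 129²=16641, 260·8²=16640, difference 1.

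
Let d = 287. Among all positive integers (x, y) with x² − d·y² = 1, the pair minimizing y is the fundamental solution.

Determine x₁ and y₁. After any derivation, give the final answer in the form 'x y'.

√287 → a₀=16, period (1,15,1,32); ℓ=4 even so k=3
i=0: a=16 ⇒ p=16, q=1
…
i=2: a=15 ⇒ p=271, q=16
i=3: a=1 ⇒ p=288, q=17
fundamental: x₁=288, y₁=17  (since 82944 − 287·289 = 1)

288 17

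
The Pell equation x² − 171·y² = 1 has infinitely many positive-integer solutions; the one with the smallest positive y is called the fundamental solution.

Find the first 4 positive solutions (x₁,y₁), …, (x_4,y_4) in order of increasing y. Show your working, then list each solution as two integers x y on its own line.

√171 → a₀=13, period (13,26); ℓ=2 even so k=1
k=0  a_k=13  p_k/q_k = 13/1
k=1  a_k=13  p_k/q_k = 170/13
→ (170, 13).  Check: 170²=28900, 171·13²=28899, difference 1.
k=2:  x_2 = 170·170+171·13·13 = 57799,  y_2 = 170·13+13·170 = 4420
k=3:  x_3 = 170·57799+171·13·4420 = 19651490,  y_3 = 170·4420+13·57799 = 1502787
k=4:  x_4 = 170·19651490+171·13·1502787 = 6681448801,  y_4 = 170·1502787+13·19651490 = 510943160

170 13
57799 4420
19651490 1502787
6681448801 510943160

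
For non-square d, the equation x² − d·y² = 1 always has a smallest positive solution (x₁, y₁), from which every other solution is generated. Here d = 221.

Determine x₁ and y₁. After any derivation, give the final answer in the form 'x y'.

1665 112

d=221: √d = [14; 1,6,2,6,1,28] (ℓ=6, even), read p_5/q_5
step 0: (14, 1)  from 14·(1,0) + (0,1)
step 1: (15, 1)  from 1·(14,1) + (1,0)
…
step 3: (223, 15)  from 2·(104,7) + (15,1)
step 4: (1442, 97)  from 6·(223,15) + (104,7)
step 5: (1665, 112)  from 1·(1442,97) + (223,15)
(x₁, y₁) = (1665, 112);  1665² − 221·112² = 1 ✓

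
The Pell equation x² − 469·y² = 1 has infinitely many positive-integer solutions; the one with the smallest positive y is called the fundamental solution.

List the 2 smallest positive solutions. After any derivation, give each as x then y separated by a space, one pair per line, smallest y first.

137215 6336
37655912449 1738788480

√469 = [21; 1,1,1,10,6,10,1,1,1,42, …], period ℓ=10 (even) → k=9
step 0: (21, 1)  from 21·(1,0) + (0,1)
…
step 4: (693, 32)  from 10·(65,3) + (43,2)
step 5: (4223, 195)  from 6·(693,32) + (65,3)
…
step 8: (90069, 4159)  from 1·(47146,2177) + (42923,1982)
step 9: (137215, 6336)  from 1·(90069,4159) + (47146,2177)
(x₁, y₁) = (137215, 6336);  137215² − 469·6336² = 1 ✓
(x_2, y_2) = (137215·137215 + 469·6336·6336, 137215·6336 + 6336·137215) = (37655912449, 1738788480)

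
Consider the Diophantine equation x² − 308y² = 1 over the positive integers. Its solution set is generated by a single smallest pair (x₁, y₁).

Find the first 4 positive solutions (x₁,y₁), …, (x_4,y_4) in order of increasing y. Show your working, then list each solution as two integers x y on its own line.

[17; 1,1,4,1,1,34] for √308; ℓ=6 ⇒ convergent index 5
i=0: a=17 ⇒ p=17, q=1
i=1: a=1 ⇒ p=18, q=1
i=2: a=1 ⇒ p=35, q=2
i=3: a=4 ⇒ p=158, q=9
i=4: a=1 ⇒ p=193, q=11
i=5: a=1 ⇒ p=351, q=20
(x₁, y₁) = (351, 20);  351² − 308·20² = 1 ✓
n=2: (351,20)∘(351,20) = (351·351+308·20·20, 351·20+20·351) = (246401,14040)
n=3: (246401,14040)∘(351,20) = (351·246401+308·20·14040, 351·14040+20·246401) = (172973151,9856060)
n=4: (172973151,9856060)∘(351,20) = (351·172973151+308·20·9856060, 351·9856060+20·172973151) = (121426905601,6918940080)

351 20
246401 14040
172973151 9856060
121426905601 6918940080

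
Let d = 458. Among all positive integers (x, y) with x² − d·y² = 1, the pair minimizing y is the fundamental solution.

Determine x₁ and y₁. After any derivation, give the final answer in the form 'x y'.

22899 1070

[21; 2,2,42] for √458; ℓ=3 ⇒ convergent index 5
step 0: (21, 1)  from 21·(1,0) + (0,1)
step 1: (43, 2)  from 2·(21,1) + (1,0)
…
step 4: (9181, 429)  from 2·(4537,212) + (107,5)
step 5: (22899, 1070)  from 2·(9181,429) + (4537,212)
fundamental: x₁=22899, y₁=1070  (since 524364201 − 458·1144900 = 1)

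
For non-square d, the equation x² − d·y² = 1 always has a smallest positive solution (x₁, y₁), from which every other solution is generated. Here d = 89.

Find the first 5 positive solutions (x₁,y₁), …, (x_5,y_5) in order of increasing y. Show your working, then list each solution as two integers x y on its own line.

500001 53000
500002000001 53000106000
500003000004500001 53000212000159000
500004000010000008000001 53000318000530000212000
500005000017500025000012500001 53000424001113001060000265000

d=89: √d = [9; 2,3,3,2,18] (ℓ=5, odd), read p_9/q_9
a_0=9:  p_0=9·1+0=9,  q_0=9·0+1=1
a_1=2:  p_1=2·9+1=19,  q_1=2·1+0=2
…
a_3=3:  p_3=3·66+19=217,  q_3=3·7+2=23
a_4=2:  p_4=2·217+66=500,  q_4=2·23+7=53
…
a_6=2:  p_6=2·9217+500=18934,  q_6=2·977+53=2007
a_7=3:  p_7=3·18934+9217=66019,  q_7=3·2007+977=6998
a_8=3:  p_8=3·66019+18934=216991,  q_8=3·6998+2007=23001
a_9=2:  p_9=2·216991+66019=500001,  q_9=2·23001+6998=53000
fundamental: x₁=500001, y₁=53000  (since 250001000001 − 89·2809000000 = 1)
(500001+53000√89)^2 = 500002000001 + 53000106000√89
(500001+53000√89)^3 = 500003000004500001 + 53000212000159000√89
(500001+53000√89)^4 = 500004000010000008000001 + 53000318000530000212000√89
(500001+53000√89)^5 = 500005000017500025000012500001 + 53000424001113001060000265000√89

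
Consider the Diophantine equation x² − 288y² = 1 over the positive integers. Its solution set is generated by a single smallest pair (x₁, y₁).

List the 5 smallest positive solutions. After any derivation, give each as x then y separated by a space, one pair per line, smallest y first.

[16; 1,32] for √288; ℓ=2 ⇒ convergent index 1
step 0: (16, 1)  from 16·(1,0) + (0,1)
step 1: (17, 1)  from 1·(16,1) + (1,0)
(x₁, y₁) = (17, 1);  17² − 288·1² = 1 ✓
k=2:  x_2 = 17·17+288·1·1 = 577,  y_2 = 17·1+1·17 = 34
k=3:  x_3 = 17·577+288·1·34 = 19601,  y_3 = 17·34+1·577 = 1155
k=4:  x_4 = 17·19601+288·1·1155 = 665857,  y_4 = 17·1155+1·19601 = 39236
k=5:  x_5 = 17·665857+288·1·39236 = 22619537,  y_5 = 17·39236+1·665857 = 1332869

17 1
577 34
19601 1155
665857 39236
22619537 1332869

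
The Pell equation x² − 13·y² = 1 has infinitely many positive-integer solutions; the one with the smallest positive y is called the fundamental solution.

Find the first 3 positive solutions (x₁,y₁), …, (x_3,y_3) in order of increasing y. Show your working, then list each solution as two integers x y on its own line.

√13 = [3; 1,1,1,1,6, …], period ℓ=5 (odd) → k=9
a_0=3:  p_0=3·1+0=3,  q_0=3·0+1=1
…
a_2=1:  p_2=1·4+3=7,  q_2=1·1+1=2
…
a_5=6:  p_5=6·18+11=119,  q_5=6·5+3=33
a_6=1:  p_6=1·119+18=137,  q_6=1·33+5=38
a_7=1:  p_7=1·137+119=256,  q_7=1·38+33=71
a_8=1:  p_8=1·256+137=393,  q_8=1·71+38=109
a_9=1:  p_9=1·393+256=649,  q_9=1·109+71=180
(x₁, y₁) = (649, 180);  649² − 13·180² = 1 ✓
n=2: (649,180)∘(649,180) = (649·649+13·180·180, 649·180+180·649) = (842401,233640)
n=3: (842401,233640)∘(649,180) = (649·842401+13·180·233640, 649·233640+180·842401) = (1093435849,303264540)

649 180
842401 233640
1093435849 303264540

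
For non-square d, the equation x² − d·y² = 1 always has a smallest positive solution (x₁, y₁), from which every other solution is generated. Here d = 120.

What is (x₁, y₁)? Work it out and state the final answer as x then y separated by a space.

11 1

√120 → a₀=10, period (1,20); ℓ=2 even so k=1
step 0: (10, 1)  from 10·(1,0) + (0,1)
step 1: (11, 1)  from 1·(10,1) + (1,0)
→ (11, 1).  Check: 11²=121, 120·1²=120, difference 1.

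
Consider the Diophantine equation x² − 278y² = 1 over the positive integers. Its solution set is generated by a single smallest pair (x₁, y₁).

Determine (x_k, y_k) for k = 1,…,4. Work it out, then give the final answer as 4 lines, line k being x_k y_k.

2501 150
12510001 750300
62575022501 3753000450
313000250040001 18772507500600

[16; 1,2,16,2,1,32] for √278; ℓ=6 ⇒ convergent index 5
step 0: (16, 1)  from 16·(1,0) + (0,1)
step 1: (17, 1)  from 1·(16,1) + (1,0)
…
step 3: (817, 49)  from 16·(50,3) + (17,1)
step 4: (1684, 101)  from 2·(817,49) + (50,3)
step 5: (2501, 150)  from 1·(1684,101) + (817,49)
→ (2501, 150).  Check: 2501²=6255001, 278·150²=6255000, difference 1.
(x_2, y_2) = (2501·2501 + 278·150·150, 2501·150 + 150·2501) = (12510001, 750300)
(x_3, y_3) = (2501·12510001 + 278·150·750300, 2501·750300 + 150·12510001) = (62575022501, 3753000450)
(x_4, y_4) = (2501·62575022501 + 278·150·3753000450, 2501·3753000450 + 150·62575022501) = (313000250040001, 18772507500600)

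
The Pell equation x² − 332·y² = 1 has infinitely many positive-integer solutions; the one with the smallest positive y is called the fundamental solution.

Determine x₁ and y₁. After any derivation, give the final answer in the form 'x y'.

√332 = [18; 4,1,1,8,1,1,4,36, …], period ℓ=8 (even) → k=7
step 0: (18, 1)  from 18·(1,0) + (0,1)
…
step 2: (91, 5)  from 1·(73,4) + (18,1)
…
step 4: (1403, 77)  from 8·(164,9) + (91,5)
…
step 6: (2970, 163)  from 1·(1567,86) + (1403,77)
step 7: (13447, 738)  from 4·(2970,163) + (1567,86)
fundamental: x₁=13447, y₁=738  (since 180821809 − 332·544644 = 1)

13447 738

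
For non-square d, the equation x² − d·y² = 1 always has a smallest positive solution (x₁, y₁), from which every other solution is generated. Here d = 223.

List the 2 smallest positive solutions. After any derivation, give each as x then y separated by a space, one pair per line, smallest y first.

√223 = [14; 1,13,1,28, …], period ℓ=4 (even) → k=3
k=0  a_k=14  p_k/q_k = 14/1
k=1  a_k=1  p_k/q_k = 15/1
k=2  a_k=13  p_k/q_k = 209/14
k=3  a_k=1  p_k/q_k = 224/15
→ (224, 15).  Check: 224²=50176, 223·15²=50175, difference 1.
n=2: (224,15)∘(224,15) = (224·224+223·15·15, 224·15+15·224) = (100351,6720)

224 15
100351 6720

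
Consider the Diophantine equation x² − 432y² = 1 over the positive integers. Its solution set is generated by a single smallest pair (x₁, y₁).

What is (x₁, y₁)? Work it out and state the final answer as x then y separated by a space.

1351 65

d=432: √d = [20; 1,3,1,1,1,3,1,40] (ℓ=8, even), read p_7/q_7
i=0: a=20 ⇒ p=20, q=1
i=1: a=1 ⇒ p=21, q=1
i=2: a=3 ⇒ p=83, q=4
i=3: a=1 ⇒ p=104, q=5
i=4: a=1 ⇒ p=187, q=9
…
i=6: a=3 ⇒ p=1060, q=51
i=7: a=1 ⇒ p=1351, q=65
(x₁, y₁) = (1351, 65);  1351² − 432·65² = 1 ✓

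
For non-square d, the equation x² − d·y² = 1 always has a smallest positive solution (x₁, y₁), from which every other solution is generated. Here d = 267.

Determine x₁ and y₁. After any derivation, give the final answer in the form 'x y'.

√267 → a₀=16, period (2,1,15,1,2,32); ℓ=6 even so k=5
k=0  a_k=16  p_k/q_k = 16/1
…
k=4  a_k=1  p_k/q_k = 817/50
k=5  a_k=2  p_k/q_k = 2402/147
fundamental: x₁=2402, y₁=147  (since 5769604 − 267·21609 = 1)

2402 147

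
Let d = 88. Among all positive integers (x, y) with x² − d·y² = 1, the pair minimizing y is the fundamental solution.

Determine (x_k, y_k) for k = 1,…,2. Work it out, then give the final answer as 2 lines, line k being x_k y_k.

197 21
77617 8274

[9; 2,1,1,1,2,18] for √88; ℓ=6 ⇒ convergent index 5
a_0=9:  p_0=9·1+0=9,  q_0=9·0+1=1
…
a_4=1:  p_4=1·47+28=75,  q_4=1·5+3=8
a_5=2:  p_5=2·75+47=197,  q_5=2·8+5=21
(x₁, y₁) = (197, 21);  197² − 88·21² = 1 ✓
(x_2, y_2) = (197·197 + 88·21·21, 197·21 + 21·197) = (77617, 8274)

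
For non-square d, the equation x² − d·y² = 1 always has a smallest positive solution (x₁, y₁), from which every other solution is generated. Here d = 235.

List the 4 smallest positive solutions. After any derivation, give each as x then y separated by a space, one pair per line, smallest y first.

[15; 3,30] for √235; ℓ=2 ⇒ convergent index 1
i=0: a=15 ⇒ p=15, q=1
i=1: a=3 ⇒ p=46, q=3
fundamental: x₁=46, y₁=3  (since 2116 − 235·9 = 1)
(x_2, y_2) = (46·46 + 235·3·3, 46·3 + 3·46) = (4231, 276)
(x_3, y_3) = (46·4231 + 235·3·276, 46·276 + 3·4231) = (389206, 25389)
(x_4, y_4) = (46·389206 + 235·3·25389, 46·25389 + 3·389206) = (35802721, 2335512)

46 3
4231 276
389206 25389
35802721 2335512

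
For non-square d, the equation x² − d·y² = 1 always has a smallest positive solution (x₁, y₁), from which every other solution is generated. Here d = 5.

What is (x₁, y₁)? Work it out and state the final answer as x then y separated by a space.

9 4

√5 → a₀=2, period (4); ℓ=1 odd so k=1
a_0=2:  p_0=2·1+0=2,  q_0=2·0+1=1
a_1=4:  p_1=4·2+1=9,  q_1=4·1+0=4
(x₁, y₁) = (9, 4);  9² − 5·4² = 1 ✓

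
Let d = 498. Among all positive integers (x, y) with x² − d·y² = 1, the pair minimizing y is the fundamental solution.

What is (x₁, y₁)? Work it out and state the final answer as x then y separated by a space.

√498 = [22; 3,6,22,6,3,44, …], period ℓ=6 (even) → k=5
a_0=22:  p_0=22·1+0=22,  q_0=22·0+1=1
a_1=3:  p_1=3·22+1=67,  q_1=3·1+0=3
…
a_4=6:  p_4=6·9395+424=56794,  q_4=6·421+19=2545
a_5=3:  p_5=3·56794+9395=179777,  q_5=3·2545+421=8056
→ (179777, 8056).  Check: 179777²=32319769729, 498·8056²=32319769728, difference 1.

179777 8056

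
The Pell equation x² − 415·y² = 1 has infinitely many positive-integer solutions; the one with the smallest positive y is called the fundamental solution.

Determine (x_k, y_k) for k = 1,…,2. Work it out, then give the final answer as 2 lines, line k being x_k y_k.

18412804 903849
678062702284831 33284788965192

√415 → a₀=20, period (2,1,2,4,6,…,1,2,40); ℓ=16 even so k=15
i=0: a=20 ⇒ p=20, q=1
…
i=2: a=1 ⇒ p=61, q=3
i=3: a=2 ⇒ p=163, q=8
…
i=6: a=1 ⇒ p=5154, q=253
…
i=10: a=1 ⇒ p=77473, q=3803
…
i=12: a=4 ⇒ p=2110961, q=103623
i=13: a=2 ⇒ p=4730294, q=232201
i=14: a=1 ⇒ p=6841255, q=335824
i=15: a=2 ⇒ p=18412804, q=903849
fundamental: x₁=18412804, y₁=903849  (since 339031351142416 − 415·816943014801 = 1)
n=2: (18412804,903849)∘(18412804,903849) = (18412804·18412804+415·903849·903849, 18412804·903849+903849·18412804) = (678062702284831,33284788965192)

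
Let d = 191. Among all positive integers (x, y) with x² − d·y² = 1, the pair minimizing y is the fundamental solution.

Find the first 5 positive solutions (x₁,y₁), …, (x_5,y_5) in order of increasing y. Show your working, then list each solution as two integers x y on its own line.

8994000 650783
161784071999999 11706284604000
2910171887135973018000 210572647456751349217
52348171905801720863712000001 3787780782452031563430792000
941638916241558444724564320044970000 68134600714746933190345629744650783

√191 = [13; 1,4,1,1,3,…,4,1,26, …], period ℓ=16 (even) → k=15
k=0  a_k=13  p_k/q_k = 13/1
k=1  a_k=1  p_k/q_k = 14/1
k=2  a_k=4  p_k/q_k = 69/5
k=3  a_k=1  p_k/q_k = 83/6
k=4  a_k=1  p_k/q_k = 152/11
…
k=6  a_k=2  p_k/q_k = 1230/89
…
k=9  a_k=2  p_k/q_k = 83433/6037
k=10  a_k=2  p_k/q_k = 207083/14984
k=11  a_k=3  p_k/q_k = 704682/50989
k=12  a_k=1  p_k/q_k = 911765/65973
k=13  a_k=1  p_k/q_k = 1616447/116962
k=14  a_k=4  p_k/q_k = 7377553/533821
k=15  a_k=1  p_k/q_k = 8994000/650783
fundamental: x₁=8994000, y₁=650783  (since 80892036000000 − 191·423518513089 = 1)
n=2: (8994000,650783)∘(8994000,650783) = (8994000·8994000+191·650783·650783, 8994000·650783+650783·8994000) = (161784071999999,11706284604000)
n=3: (161784071999999,11706284604000)∘(8994000,650783) = (8994000·161784071999999+191·650783·11706284604000, 8994000·11706284604000+650783·161784071999999) = (2910171887135973018000,210572647456751349217)
n=4: (2910171887135973018000,210572647456751349217)∘(8994000,650783) = (8994000·2910171887135973018000+191·650783·210572647456751349217, 8994000·210572647456751349217+650783·2910171887135973018000) = (52348171905801720863712000001,3787780782452031563430792000)
n=5: (52348171905801720863712000001,3787780782452031563430792000)∘(8994000,650783) = (8994000·52348171905801720863712000001+191·650783·3787780782452031563430792000, 8994000·3787780782452031563430792000+650783·52348171905801720863712000001) = (941638916241558444724564320044970000,68134600714746933190345629744650783)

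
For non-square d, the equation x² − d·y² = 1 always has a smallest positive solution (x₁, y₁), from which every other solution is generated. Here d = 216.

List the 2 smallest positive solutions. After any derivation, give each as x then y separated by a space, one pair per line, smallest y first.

√216 = [14; 1,2,3,2,1,28, …], period ℓ=6 (even) → k=5
a_0=14:  p_0=14·1+0=14,  q_0=14·0+1=1
a_1=1:  p_1=1·14+1=15,  q_1=1·1+0=1
…
a_3=3:  p_3=3·44+15=147,  q_3=3·3+1=10
a_4=2:  p_4=2·147+44=338,  q_4=2·10+3=23
a_5=1:  p_5=1·338+147=485,  q_5=1·23+10=33
→ (485, 33).  Check: 485²=235225, 216·33²=235224, difference 1.
k=2:  x_2 = 485·485+216·33·33 = 470449,  y_2 = 485·33+33·485 = 32010

485 33
470449 32010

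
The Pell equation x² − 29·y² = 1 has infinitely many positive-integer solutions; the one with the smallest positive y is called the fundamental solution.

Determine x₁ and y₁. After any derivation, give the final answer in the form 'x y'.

√29 = [5; 2,1,1,2,10, …], period ℓ=5 (odd) → k=9
k=0  a_k=5  p_k/q_k = 5/1
k=1  a_k=2  p_k/q_k = 11/2
…
k=3  a_k=1  p_k/q_k = 27/5
k=4  a_k=2  p_k/q_k = 70/13
…
k=8  a_k=1  p_k/q_k = 3775/701
k=9  a_k=2  p_k/q_k = 9801/1820
fundamental: x₁=9801, y₁=1820  (since 96059601 − 29·3312400 = 1)

9801 1820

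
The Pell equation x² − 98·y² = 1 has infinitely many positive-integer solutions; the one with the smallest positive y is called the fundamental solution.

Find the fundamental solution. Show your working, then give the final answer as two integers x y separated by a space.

99 10

[9; 1,8,1,18] for √98; ℓ=4 ⇒ convergent index 3
k=0  a_k=9  p_k/q_k = 9/1
…
k=2  a_k=8  p_k/q_k = 89/9
k=3  a_k=1  p_k/q_k = 99/10
(x₁, y₁) = (99, 10);  99² − 98·10² = 1 ✓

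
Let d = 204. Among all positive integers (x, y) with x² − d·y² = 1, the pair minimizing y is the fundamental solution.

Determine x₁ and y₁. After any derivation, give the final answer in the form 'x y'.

√204 → a₀=14, period (3,1,1,6,1,1,3,28); ℓ=8 even so k=7
a_0=14:  p_0=14·1+0=14,  q_0=14·0+1=1
a_1=3:  p_1=3·14+1=43,  q_1=3·1+0=3
a_2=1:  p_2=1·43+14=57,  q_2=1·3+1=4
a_3=1:  p_3=1·57+43=100,  q_3=1·4+3=7
a_4=6:  p_4=6·100+57=657,  q_4=6·7+4=46
a_5=1:  p_5=1·657+100=757,  q_5=1·46+7=53
a_6=1:  p_6=1·757+657=1414,  q_6=1·53+46=99
a_7=3:  p_7=3·1414+757=4999,  q_7=3·99+53=350
fundamental: x₁=4999, y₁=350  (since 24990001 − 204·122500 = 1)

4999 350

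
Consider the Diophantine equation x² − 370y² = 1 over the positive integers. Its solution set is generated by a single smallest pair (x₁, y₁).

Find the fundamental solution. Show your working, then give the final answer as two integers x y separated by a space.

213859 11118

√370 = [19; 4,4,38, …], period ℓ=3 (odd) → k=5
i=0: a=19 ⇒ p=19, q=1
…
i=2: a=4 ⇒ p=327, q=17
i=3: a=38 ⇒ p=12503, q=650
i=4: a=4 ⇒ p=50339, q=2617
i=5: a=4 ⇒ p=213859, q=11118
(x₁, y₁) = (213859, 11118);  213859² − 370·11118² = 1 ✓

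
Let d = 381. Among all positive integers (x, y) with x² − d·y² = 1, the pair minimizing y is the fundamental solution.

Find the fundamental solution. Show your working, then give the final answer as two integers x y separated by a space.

√381 = [19; 1,1,12,1,1,38, …], period ℓ=6 (even) → k=5
a_0=19:  p_0=19·1+0=19,  q_0=19·0+1=1
…
a_2=1:  p_2=1·20+19=39,  q_2=1·1+1=2
…
a_4=1:  p_4=1·488+39=527,  q_4=1·25+2=27
a_5=1:  p_5=1·527+488=1015,  q_5=1·27+25=52
fundamental: x₁=1015, y₁=52  (since 1030225 − 381·2704 = 1)

1015 52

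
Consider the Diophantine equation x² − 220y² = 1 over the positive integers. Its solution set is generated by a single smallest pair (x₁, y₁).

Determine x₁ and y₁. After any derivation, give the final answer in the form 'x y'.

√220 → a₀=14, period (1,4,1,28); ℓ=4 even so k=3
a_0=14:  p_0=14·1+0=14,  q_0=14·0+1=1
a_1=1:  p_1=1·14+1=15,  q_1=1·1+0=1
a_2=4:  p_2=4·15+14=74,  q_2=4·1+1=5
a_3=1:  p_3=1·74+15=89,  q_3=1·5+1=6
(x₁, y₁) = (89, 6);  89² − 220·6² = 1 ✓

89 6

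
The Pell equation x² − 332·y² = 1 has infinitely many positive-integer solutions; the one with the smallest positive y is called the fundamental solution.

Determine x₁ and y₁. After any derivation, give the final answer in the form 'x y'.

13447 738

√332 → a₀=18, period (4,1,1,8,1,1,4,36); ℓ=8 even so k=7
a_0=18:  p_0=18·1+0=18,  q_0=18·0+1=1
…
a_3=1:  p_3=1·91+73=164,  q_3=1·5+4=9
a_4=8:  p_4=8·164+91=1403,  q_4=8·9+5=77
a_5=1:  p_5=1·1403+164=1567,  q_5=1·77+9=86
a_6=1:  p_6=1·1567+1403=2970,  q_6=1·86+77=163
a_7=4:  p_7=4·2970+1567=13447,  q_7=4·163+86=738
→ (13447, 738).  Check: 13447²=180821809, 332·738²=180821808, difference 1.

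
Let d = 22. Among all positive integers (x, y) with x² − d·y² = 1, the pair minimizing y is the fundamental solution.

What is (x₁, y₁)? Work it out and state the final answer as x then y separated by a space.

197 42

√22 → a₀=4, period (1,2,4,2,1,8); ℓ=6 even so k=5
i=0: a=4 ⇒ p=4, q=1
…
i=2: a=2 ⇒ p=14, q=3
i=3: a=4 ⇒ p=61, q=13
i=4: a=2 ⇒ p=136, q=29
i=5: a=1 ⇒ p=197, q=42
(x₁, y₁) = (197, 42);  197² − 22·42² = 1 ✓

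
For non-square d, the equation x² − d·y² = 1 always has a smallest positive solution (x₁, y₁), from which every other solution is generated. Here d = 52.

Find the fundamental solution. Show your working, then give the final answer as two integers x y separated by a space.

[7; 4,1,2,1,4,14] for √52; ℓ=6 ⇒ convergent index 5
i=0: a=7 ⇒ p=7, q=1
i=1: a=4 ⇒ p=29, q=4
i=2: a=1 ⇒ p=36, q=5
i=3: a=2 ⇒ p=101, q=14
i=4: a=1 ⇒ p=137, q=19
i=5: a=4 ⇒ p=649, q=90
fundamental: x₁=649, y₁=90  (since 421201 − 52·8100 = 1)

649 90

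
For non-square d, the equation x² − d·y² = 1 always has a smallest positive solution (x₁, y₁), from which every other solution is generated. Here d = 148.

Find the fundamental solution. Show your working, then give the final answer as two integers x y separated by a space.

73 6

√148 → a₀=12, period (6,24); ℓ=2 even so k=1
step 0: (12, 1)  from 12·(1,0) + (0,1)
step 1: (73, 6)  from 6·(12,1) + (1,0)
(x₁, y₁) = (73, 6);  73² − 148·6² = 1 ✓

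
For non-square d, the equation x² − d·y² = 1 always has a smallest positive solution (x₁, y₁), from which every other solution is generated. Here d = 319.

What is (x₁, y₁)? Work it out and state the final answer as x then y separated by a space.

d=319: √d = [17; 1,6,5,1,4,…,6,1,34] (ℓ=14, even), read p_13/q_13
k=0  a_k=17  p_k/q_k = 17/1
…
k=2  a_k=6  p_k/q_k = 125/7
…
k=5  a_k=4  p_k/q_k = 3715/208
k=6  a_k=3  p_k/q_k = 11913/667
…
k=9  a_k=4  p_k/q_k = 250816/14043
…
k=12  a_k=6  p_k/q_k = 11102899/621643
k=13  a_k=1  p_k/q_k = 12901780/722361
(x₁, y₁) = (12901780, 722361);  12901780² − 319·722361² = 1 ✓

12901780 722361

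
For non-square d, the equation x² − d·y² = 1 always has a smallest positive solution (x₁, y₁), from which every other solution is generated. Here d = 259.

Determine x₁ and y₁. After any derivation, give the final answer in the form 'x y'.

√259 = [16; 10,1,2,3,4,3,2,1,10,32, …], period ℓ=10 (even) → k=9
k=0  a_k=16  p_k/q_k = 16/1
k=1  a_k=10  p_k/q_k = 161/10
…
k=3  a_k=2  p_k/q_k = 515/32
…
k=5  a_k=4  p_k/q_k = 7403/460
…
k=7  a_k=2  p_k/q_k = 55265/3434
k=8  a_k=1  p_k/q_k = 79196/4921
k=9  a_k=10  p_k/q_k = 847225/52644
fundamental: x₁=847225, y₁=52644  (since 717790200625 − 259·2771390736 = 1)

847225 52644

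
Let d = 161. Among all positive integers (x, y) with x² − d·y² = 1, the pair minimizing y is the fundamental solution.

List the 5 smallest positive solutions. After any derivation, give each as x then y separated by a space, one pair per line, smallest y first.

[12; 1,2,4,1,2,1,4,2,1,24] for √161; ℓ=10 ⇒ convergent index 9
i=0: a=12 ⇒ p=12, q=1
i=1: a=1 ⇒ p=13, q=1
i=2: a=2 ⇒ p=38, q=3
i=3: a=4 ⇒ p=165, q=13
…
i=5: a=2 ⇒ p=571, q=45
…
i=7: a=4 ⇒ p=3667, q=289
i=8: a=2 ⇒ p=8108, q=639
i=9: a=1 ⇒ p=11775, q=928
→ (11775, 928).  Check: 11775²=138650625, 161·928²=138650624, difference 1.
k=2:  x_2 = 11775·11775+161·928·928 = 277301249,  y_2 = 11775·928+928·11775 = 21854400
k=3:  x_3 = 11775·277301249+161·928·21854400 = 6530444402175,  y_3 = 11775·21854400+928·277301249 = 514671119072
k=4:  x_4 = 11775·6530444402175+161·928·514671119072 = 153791965393920001,  y_4 = 11775·514671119072+928·6530444402175 = 12120504832291200
k=5:  x_5 = 11775·153791965393920001+161·928·12120504832291200 = 3621800778496371621375,  y_5 = 11775·12120504832291200+928·153791965393920001 = 285437888285786640928

11775 928
277301249 21854400
6530444402175 514671119072
153791965393920001 12120504832291200
3621800778496371621375 285437888285786640928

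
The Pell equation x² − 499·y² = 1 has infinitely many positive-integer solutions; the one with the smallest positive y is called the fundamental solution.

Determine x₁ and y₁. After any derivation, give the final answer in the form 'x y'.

4490 201

√499 → a₀=22, period (2,1,21,1,2,44); ℓ=6 even so k=5
k=0  a_k=22  p_k/q_k = 22/1
k=1  a_k=2  p_k/q_k = 45/2
k=2  a_k=1  p_k/q_k = 67/3
…
k=4  a_k=1  p_k/q_k = 1519/68
k=5  a_k=2  p_k/q_k = 4490/201
fundamental: x₁=4490, y₁=201  (since 20160100 − 499·40401 = 1)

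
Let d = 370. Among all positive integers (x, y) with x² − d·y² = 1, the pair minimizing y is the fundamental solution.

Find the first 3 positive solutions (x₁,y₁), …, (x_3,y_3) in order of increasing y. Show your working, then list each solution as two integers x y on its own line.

[19; 4,4,38] for √370; ℓ=3 ⇒ convergent index 5
a_0=19:  p_0=19·1+0=19,  q_0=19·0+1=1
a_1=4:  p_1=4·19+1=77,  q_1=4·1+0=4
…
a_4=4:  p_4=4·12503+327=50339,  q_4=4·650+17=2617
a_5=4:  p_5=4·50339+12503=213859,  q_5=4·2617+650=11118
fundamental: x₁=213859, y₁=11118  (since 45735671881 − 370·123609924 = 1)
(213859+11118√370)^2 = 91471343761 + 4755368724√370
(213859+11118√370)^3 = 39123940210553539 + 2033956799880714√370

213859 11118
91471343761 4755368724
39123940210553539 2033956799880714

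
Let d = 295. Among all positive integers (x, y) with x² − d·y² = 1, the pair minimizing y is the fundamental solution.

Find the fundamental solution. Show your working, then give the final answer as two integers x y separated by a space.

2024999 117900

√295 → a₀=17, period (5,1,2,3,2,6,2,3,2,1,5,34); ℓ=12 even so k=11
k=0  a_k=17  p_k/q_k = 17/1
k=1  a_k=5  p_k/q_k = 86/5
k=2  a_k=1  p_k/q_k = 103/6
…
k=4  a_k=3  p_k/q_k = 979/57
…
k=6  a_k=6  p_k/q_k = 14479/843
k=7  a_k=2  p_k/q_k = 31208/1817
k=8  a_k=3  p_k/q_k = 108103/6294
…
k=10  a_k=1  p_k/q_k = 355517/20699
k=11  a_k=5  p_k/q_k = 2024999/117900
(x₁, y₁) = (2024999, 117900);  2024999² − 295·117900² = 1 ✓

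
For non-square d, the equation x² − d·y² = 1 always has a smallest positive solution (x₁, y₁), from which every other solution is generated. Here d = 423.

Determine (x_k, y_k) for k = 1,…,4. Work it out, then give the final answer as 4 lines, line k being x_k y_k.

[20; 1,1,3,4,3,1,1,40] for √423; ℓ=8 ⇒ convergent index 7
a_0=20:  p_0=20·1+0=20,  q_0=20·0+1=1
…
a_3=3:  p_3=3·41+21=144,  q_3=3·2+1=7
…
a_5=3:  p_5=3·617+144=1995,  q_5=3·30+7=97
a_6=1:  p_6=1·1995+617=2612,  q_6=1·97+30=127
a_7=1:  p_7=1·2612+1995=4607,  q_7=1·127+97=224
fundamental: x₁=4607, y₁=224  (since 21224449 − 423·50176 = 1)
k=2:  x_2 = 4607·4607+423·224·224 = 42448897,  y_2 = 4607·224+224·4607 = 2063936
k=3:  x_3 = 4607·42448897+423·224·2063936 = 391124132351,  y_3 = 4607·2063936+224·42448897 = 19017106080
k=4:  x_4 = 4607·391124132351+423·224·19017106080 = 3603817713033217,  y_4 = 4607·19017106080+224·391124132351 = 175223613357184

4607 224
42448897 2063936
391124132351 19017106080
3603817713033217 175223613357184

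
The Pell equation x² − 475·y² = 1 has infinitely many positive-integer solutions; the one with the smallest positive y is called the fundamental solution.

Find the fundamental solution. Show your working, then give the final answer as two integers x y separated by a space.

57799 2652

[21; 1,3,1,6,2,6,1,3,1,42] for √475; ℓ=10 ⇒ convergent index 9
a_0=21:  p_0=21·1+0=21,  q_0=21·0+1=1
a_1=1:  p_1=1·21+1=22,  q_1=1·1+0=1
…
a_3=1:  p_3=1·87+22=109,  q_3=1·4+1=5
a_4=6:  p_4=6·109+87=741,  q_4=6·5+4=34
a_5=2:  p_5=2·741+109=1591,  q_5=2·34+5=73
…
a_7=1:  p_7=1·10287+1591=11878,  q_7=1·472+73=545
a_8=3:  p_8=3·11878+10287=45921,  q_8=3·545+472=2107
a_9=1:  p_9=1·45921+11878=57799,  q_9=1·2107+545=2652
fundamental: x₁=57799, y₁=2652  (since 3340724401 − 475·7033104 = 1)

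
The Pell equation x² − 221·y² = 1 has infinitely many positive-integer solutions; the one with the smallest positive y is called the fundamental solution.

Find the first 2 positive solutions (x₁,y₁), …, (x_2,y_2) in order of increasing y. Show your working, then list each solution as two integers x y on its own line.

√221 = [14; 1,6,2,6,1,28, …], period ℓ=6 (even) → k=5
k=0  a_k=14  p_k/q_k = 14/1
…
k=4  a_k=6  p_k/q_k = 1442/97
k=5  a_k=1  p_k/q_k = 1665/112
fundamental: x₁=1665, y₁=112  (since 2772225 − 221·12544 = 1)
n=2: (1665,112)∘(1665,112) = (1665·1665+221·112·112, 1665·112+112·1665) = (5544449,372960)

1665 112
5544449 372960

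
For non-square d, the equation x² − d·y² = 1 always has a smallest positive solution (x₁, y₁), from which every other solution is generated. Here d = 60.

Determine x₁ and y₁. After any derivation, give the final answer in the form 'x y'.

31 4

[7; 1,2,1,14] for √60; ℓ=4 ⇒ convergent index 3
i=0: a=7 ⇒ p=7, q=1
i=1: a=1 ⇒ p=8, q=1
i=2: a=2 ⇒ p=23, q=3
i=3: a=1 ⇒ p=31, q=4
→ (31, 4).  Check: 31²=961, 60·4²=960, difference 1.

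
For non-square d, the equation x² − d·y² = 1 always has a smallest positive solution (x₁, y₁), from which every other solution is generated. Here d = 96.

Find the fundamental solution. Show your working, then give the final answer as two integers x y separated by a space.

√96 → a₀=9, period (1,3,1,18); ℓ=4 even so k=3
i=0: a=9 ⇒ p=9, q=1
…
i=2: a=3 ⇒ p=39, q=4
i=3: a=1 ⇒ p=49, q=5
(x₁, y₁) = (49, 5);  49² − 96·5² = 1 ✓

49 5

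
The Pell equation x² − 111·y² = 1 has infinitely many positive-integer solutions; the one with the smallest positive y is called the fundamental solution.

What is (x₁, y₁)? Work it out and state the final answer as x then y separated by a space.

√111 = [10; 1,1,6,1,1,20, …], period ℓ=6 (even) → k=5
step 0: (10, 1)  from 10·(1,0) + (0,1)
step 1: (11, 1)  from 1·(10,1) + (1,0)
step 2: (21, 2)  from 1·(11,1) + (10,1)
step 3: (137, 13)  from 6·(21,2) + (11,1)
step 4: (158, 15)  from 1·(137,13) + (21,2)
step 5: (295, 28)  from 1·(158,15) + (137,13)
fundamental: x₁=295, y₁=28  (since 87025 − 111·784 = 1)

295 28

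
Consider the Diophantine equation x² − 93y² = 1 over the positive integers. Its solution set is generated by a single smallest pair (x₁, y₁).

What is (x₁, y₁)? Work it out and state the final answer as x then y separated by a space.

12151 1260

d=93: √d = [9; 1,1,1,4,6,4,1,1,1,18] (ℓ=10, even), read p_9/q_9
a_0=9:  p_0=9·1+0=9,  q_0=9·0+1=1
a_1=1:  p_1=1·9+1=10,  q_1=1·1+0=1
a_2=1:  p_2=1·10+9=19,  q_2=1·1+1=2
a_3=1:  p_3=1·19+10=29,  q_3=1·2+1=3
a_4=4:  p_4=4·29+19=135,  q_4=4·3+2=14
…
a_6=4:  p_6=4·839+135=3491,  q_6=4·87+14=362
…
a_8=1:  p_8=1·4330+3491=7821,  q_8=1·449+362=811
a_9=1:  p_9=1·7821+4330=12151,  q_9=1·811+449=1260
(x₁, y₁) = (12151, 1260);  12151² − 93·1260² = 1 ✓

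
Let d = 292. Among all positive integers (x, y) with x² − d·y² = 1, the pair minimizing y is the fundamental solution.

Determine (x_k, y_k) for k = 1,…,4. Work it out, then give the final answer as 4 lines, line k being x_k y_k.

2281249 133500
10408194000001 609093483000
47487364308614281249 2778987798000400500
216661004683313632776000001 12679126270400622186966000

d=292: √d = [17; 11,2,1,3,8,3,1,2,11,34] (ℓ=10, even), read p_9/q_9
step 0: (17, 1)  from 17·(1,0) + (0,1)
…
step 2: (393, 23)  from 2·(188,11) + (17,1)
step 3: (581, 34)  from 1·(393,23) + (188,11)
step 4: (2136, 125)  from 3·(581,34) + (393,23)
step 5: (17669, 1034)  from 8·(2136,125) + (581,34)
step 6: (55143, 3227)  from 3·(17669,1034) + (2136,125)
…
step 8: (200767, 11749)  from 2·(72812,4261) + (55143,3227)
step 9: (2281249, 133500)  from 11·(200767,11749) + (72812,4261)
→ (2281249, 133500).  Check: 2281249²=5204097000001, 292·133500²=5204097000000, difference 1.
n=2: (2281249,133500)∘(2281249,133500) = (2281249·2281249+292·133500·133500, 2281249·133500+133500·2281249) = (10408194000001,609093483000)
n=3: (10408194000001,609093483000)∘(2281249,133500) = (2281249·10408194000001+292·133500·609093483000, 2281249·609093483000+133500·10408194000001) = (47487364308614281249,2778987798000400500)
n=4: (47487364308614281249,2778987798000400500)∘(2281249,133500) = (2281249·47487364308614281249+292·133500·2778987798000400500, 2281249·2778987798000400500+133500·47487364308614281249) = (216661004683313632776000001,12679126270400622186966000)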